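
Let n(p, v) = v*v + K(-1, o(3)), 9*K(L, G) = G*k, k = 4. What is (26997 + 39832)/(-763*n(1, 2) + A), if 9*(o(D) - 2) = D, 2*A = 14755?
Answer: 3608766/190849 ≈ 18.909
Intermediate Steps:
A = 14755/2 (A = (½)*14755 = 14755/2 ≈ 7377.5)
o(D) = 2 + D/9
K(L, G) = 4*G/9 (K(L, G) = (G*4)/9 = (4*G)/9 = 4*G/9)
n(p, v) = 28/27 + v² (n(p, v) = v*v + 4*(2 + (⅑)*3)/9 = v² + 4*(2 + ⅓)/9 = v² + (4/9)*(7/3) = v² + 28/27 = 28/27 + v²)
(26997 + 39832)/(-763*n(1, 2) + A) = (26997 + 39832)/(-763*(28/27 + 2²) + 14755/2) = 66829/(-763*(28/27 + 4) + 14755/2) = 66829/(-763*136/27 + 14755/2) = 66829/(-103768/27 + 14755/2) = 66829/(190849/54) = 66829*(54/190849) = 3608766/190849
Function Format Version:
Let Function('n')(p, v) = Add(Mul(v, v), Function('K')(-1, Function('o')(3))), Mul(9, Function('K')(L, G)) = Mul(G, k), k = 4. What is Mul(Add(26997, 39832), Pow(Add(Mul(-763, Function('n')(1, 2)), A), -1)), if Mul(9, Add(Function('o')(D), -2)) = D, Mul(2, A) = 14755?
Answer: Rational(3608766, 190849) ≈ 18.909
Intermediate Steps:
A = Rational(14755, 2) (A = Mul(Rational(1, 2), 14755) = Rational(14755, 2) ≈ 7377.5)
Function('o')(D) = Add(2, Mul(Rational(1, 9), D))
Function('K')(L, G) = Mul(Rational(4, 9), G) (Function('K')(L, G) = Mul(Rational(1, 9), Mul(G, 4)) = Mul(Rational(1, 9), Mul(4, G)) = Mul(Rational(4, 9), G))
Function('n')(p, v) = Add(Rational(28, 27), Pow(v, 2)) (Function('n')(p, v) = Add(Mul(v, v), Mul(Rational(4, 9), Add(2, Mul(Rational(1, 9), 3)))) = Add(Pow(v, 2), Mul(Rational(4, 9), Add(2, Rational(1, 3)))) = Add(Pow(v, 2), Mul(Rational(4, 9), Rational(7, 3))) = Add(Pow(v, 2), Rational(28, 27)) = Add(Rational(28, 27), Pow(v, 2)))
Mul(Add(26997, 39832), Pow(Add(Mul(-763, Function('n')(1, 2)), A), -1)) = Mul(Add(26997, 39832), Pow(Add(Mul(-763, Add(Rational(28, 27), Pow(2, 2))), Rational(14755, 2)), -1)) = Mul(66829, Pow(Add(Mul(-763, Add(Rational(28, 27), 4)), Rational(14755, 2)), -1)) = Mul(66829, Pow(Add(Mul(-763, Rational(136, 27)), Rational(14755, 2)), -1)) = Mul(66829, Pow(Add(Rational(-103768, 27), Rational(14755, 2)), -1)) = Mul(66829, Pow(Rational(190849, 54), -1)) = Mul(66829, Rational(54, 190849)) = Rational(3608766, 190849)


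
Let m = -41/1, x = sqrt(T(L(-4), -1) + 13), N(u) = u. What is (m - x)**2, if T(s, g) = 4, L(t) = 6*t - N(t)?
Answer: (41 + sqrt(17))**2 ≈ 2036.1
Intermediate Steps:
L(t) = 5*t (L(t) = 6*t - t = 5*t)
x = sqrt(17) (x = sqrt(4 + 13) = sqrt(17) ≈ 4.1231)
m = -41 (m = -41*1 = -41)
(m - x)**2 = (-41 - sqrt(17))**2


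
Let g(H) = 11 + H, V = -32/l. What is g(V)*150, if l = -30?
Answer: 1810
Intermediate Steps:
V = 16/15 (V = -32/(-30) = -32*(-1/30) = 16/15 ≈ 1.0667)
g(V)*150 = (11 + 16/15)*150 = (181/15)*150 = 1810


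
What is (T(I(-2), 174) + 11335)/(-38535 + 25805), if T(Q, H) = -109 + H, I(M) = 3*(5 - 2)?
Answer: -60/67 ≈ -0.89552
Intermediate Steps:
I(M) = 9 (I(M) = 3*3 = 9)
(T(I(-2), 174) + 11335)/(-38535 + 25805) = ((-109 + 174) + 11335)/(-38535 + 25805) = (65 + 11335)/(-12730) = 11400*(-1/12730) = -60/67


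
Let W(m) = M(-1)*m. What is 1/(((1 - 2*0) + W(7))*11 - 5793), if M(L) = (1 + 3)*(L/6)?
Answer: -3/17500 ≈ -0.00017143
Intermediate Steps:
M(L) = 2*L/3 (M(L) = 4*(L*(1/6)) = 4*(L/6) = 2*L/3)
W(m) = -2*m/3 (W(m) = ((2/3)*(-1))*m = -2*m/3)
1/(((1 - 2*0) + W(7))*11 - 5793) = 1/(((1 - 2*0) - 2/3*7)*11 - 5793) = 1/(((1 + 0) - 14/3)*11 - 5793) = 1/((1 - 14/3)*11 - 5793) = 1/(-11/3*11 - 5793) = 1/(-121/3 - 5793) = 1/(-17500/3) = -3/17500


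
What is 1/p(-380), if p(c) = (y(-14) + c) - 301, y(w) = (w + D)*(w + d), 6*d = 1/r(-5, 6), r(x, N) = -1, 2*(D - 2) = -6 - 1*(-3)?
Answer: -4/1959 ≈ -0.0020419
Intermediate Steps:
D = 1/2 (D = 2 + (-6 - 1*(-3))/2 = 2 + (-6 + 3)/2 = 2 + (1/2)*(-3) = 2 - 3/2 = 1/2 ≈ 0.50000)
d = -1/6 (d = (1/6)/(-1) = (1/6)*(-1) = -1/6 ≈ -0.16667)
y(w) = (1/2 + w)*(-1/6 + w) (y(w) = (w + 1/2)*(w - 1/6) = (1/2 + w)*(-1/6 + w))
p(c) = -439/4 + c (p(c) = ((-1/12 + (-14)**2 + (1/3)*(-14)) + c) - 301 = ((-1/12 + 196 - 14/3) + c) - 301 = (765/4 + c) - 301 = -439/4 + c)
1/p(-380) = 1/(-439/4 - 380) = 1/(-1959/4) = -4/1959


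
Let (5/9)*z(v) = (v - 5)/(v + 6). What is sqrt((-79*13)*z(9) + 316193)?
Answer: sqrt(7892501)/5 ≈ 561.87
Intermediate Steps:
z(v) = 9*(-5 + v)/(5*(6 + v)) (z(v) = 9*((v - 5)/(v + 6))/5 = 9*((-5 + v)/(6 + v))/5 = 9*(-5 + v)/(5*(6 + v)))
sqrt((-79*13)*z(9) + 316193) = sqrt((-79*13)*(9*(-5 + 9)/(5*(6 + 9))) + 316193) = sqrt(-9243*4/(5*15) + 316193) = sqrt(-1027*12/25 + 316193) = sqrt(-12324/25 + 316193) = sqrt(7892501/25) = sqrt(7892501)/5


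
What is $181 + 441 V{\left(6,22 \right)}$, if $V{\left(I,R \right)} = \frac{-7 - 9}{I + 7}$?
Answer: $- \frac{4703}{13} \approx -361.77$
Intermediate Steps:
$V{\left(I,R \right)} = - \frac{16}{7 + I}$
$181 + 441 V{\left(6,22 \right)} = 181 + 441 \left(- \frac{16}{7 + 6}\right) = 181 + 441 \left(- \frac{16}{13}\right) = 181 - \frac{7056}{13} = - \frac{4703}{13}$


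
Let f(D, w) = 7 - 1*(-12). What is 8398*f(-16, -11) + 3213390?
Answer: 3372952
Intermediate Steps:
f(D, w) = 19 (f(D, w) = 7 + 12 = 19)
8398*f(-16, -11) + 3213390 = 8398*19 + 3213390 = 159562 + 3213390 = 3372952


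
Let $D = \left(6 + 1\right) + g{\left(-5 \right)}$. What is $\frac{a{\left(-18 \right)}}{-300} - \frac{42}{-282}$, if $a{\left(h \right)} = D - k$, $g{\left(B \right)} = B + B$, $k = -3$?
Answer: $\frac{7}{47} \approx 0.14894$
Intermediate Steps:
$g{\left(B \right)} = 2 B$
$D = -3$ ($D = \left(6 + 1\right) + 2 \left(-5\right) = 7 - 10 = -3$)
$a{\left(h \right)} = 0$ ($a{\left(h \right)} = -3 - -3 = -3 + 3 = 0$)
$\frac{a{\left(-18 \right)}}{-300} - \frac{42}{-282} = \frac{0}{-300} - \frac{42}{-282} = 0 \left(- \frac{1}{300}\right) - - \frac{7}{47} = 0 + \frac{7}{47} = \frac{7}{47}$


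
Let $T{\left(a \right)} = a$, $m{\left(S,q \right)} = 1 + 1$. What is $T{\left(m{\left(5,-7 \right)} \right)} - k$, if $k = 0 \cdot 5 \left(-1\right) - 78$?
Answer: $80$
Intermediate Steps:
$m{\left(S,q \right)} = 2$
$k = -78$ ($k = 0 \left(-1\right) - 78 = 0 - 78 = -78$)
$T{\left(m{\left(5,-7 \right)} \right)} - k = 2 - -78 = 2 + 78 = 80$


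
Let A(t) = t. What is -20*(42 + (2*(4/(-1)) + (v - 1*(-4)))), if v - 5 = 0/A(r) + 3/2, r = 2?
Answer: -890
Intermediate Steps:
v = 13/2 (v = 5 + (0/2 + 3/2) = 5 + (0*(1/2) + 3*(1/2)) = 5 + (0 + 3/2) = 5 + 3/2 = 13/2 ≈ 6.5000)
-20*(42 + (2*(4/(-1)) + (v - 1*(-4)))) = -20*(42 + (2*(4/(-1)) + (13/2 - 1*(-4)))) = -20*(42 + (2*(4*(-1)) + (13/2 + 4))) = -20*(42 + (2*(-4) + 21/2)) = -20*(42 + (-8 + 21/2)) = -20*(42 + 5/2) = -20*89/2 = -890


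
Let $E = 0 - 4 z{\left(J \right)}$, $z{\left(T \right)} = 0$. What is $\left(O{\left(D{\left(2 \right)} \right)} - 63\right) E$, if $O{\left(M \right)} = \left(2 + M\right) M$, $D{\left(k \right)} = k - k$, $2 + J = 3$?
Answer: $0$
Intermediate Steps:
$J = 1$ ($J = -2 + 3 = 1$)
$D{\left(k \right)} = 0$
$O{\left(M \right)} = M \left(2 + M\right)$
$E = 0$ ($E = 0 - 0 = 0 + 0 = 0$)
$\left(O{\left(D{\left(2 \right)} \right)} - 63\right) E = \left(0 \left(2 + 0\right) - 63\right) 0 = \left(0 \cdot 2 - 63\right) 0 = \left(0 - 63\right) 0 = \left(-63\right) 0 = 0$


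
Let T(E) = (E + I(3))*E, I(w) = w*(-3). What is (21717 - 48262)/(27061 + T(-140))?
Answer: -26545/47921 ≈ -0.55393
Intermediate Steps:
I(w) = -3*w
T(E) = E*(-9 + E) (T(E) = (E - 3*3)*E = (E - 9)*E = (-9 + E)*E = E*(-9 + E))
(21717 - 48262)/(27061 + T(-140)) = (21717 - 48262)/(27061 - 140*(-9 - 140)) = -26545/(27061 - 140*(-149)) = -26545/(27061 + 20860) = -26545/47921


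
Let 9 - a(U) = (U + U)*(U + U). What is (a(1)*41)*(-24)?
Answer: -4920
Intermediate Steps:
a(U) = 9 - 4*U² (a(U) = 9 - (U + U)*(U + U) = 9 - 2*U*2*U = 9 - 4*U²)
(a(1)*41)*(-24) = ((9 - 4*1²)*41)*(-24) = ((9 - 4*1)*41)*(-24) = ((9 - 4)*41)*(-24) = (5*41)*(-24) = 205*(-24) = -4920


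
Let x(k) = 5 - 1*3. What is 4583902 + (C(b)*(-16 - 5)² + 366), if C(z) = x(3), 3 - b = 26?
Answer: 4585150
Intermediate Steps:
b = -23 (b = 3 - 1*26 = 3 - 26 = -23)
x(k) = 2 (x(k) = 5 - 3 = 2)
C(z) = 2
4583902 + (C(b)*(-16 - 5)² + 366) = 4583902 + (2*(-16 - 5)² + 366) = 4583902 + (2*(-21)² + 366) = 4583902 + (2*441 + 366) = 4583902 + (882 + 366) = 4583902 + 1248 = 4585150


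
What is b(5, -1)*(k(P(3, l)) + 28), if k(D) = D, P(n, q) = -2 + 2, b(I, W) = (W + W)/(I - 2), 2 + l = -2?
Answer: -56/3 ≈ -18.667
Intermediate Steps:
l = -4 (l = -2 - 2 = -4)
b(I, W) = 2*W/(-2 + I) (b(I, W) = (2*W)/(-2 + I) = 2*W/(-2 + I))
P(n, q) = 0
b(5, -1)*(k(P(3, l)) + 28) = (2*(-1)/(-2 + 5))*(0 + 28) = (2*(-1)/3)*28 = (2*(-1)*(⅓))*28 = -⅔*28 = -56/3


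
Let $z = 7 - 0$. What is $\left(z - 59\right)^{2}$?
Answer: $2704$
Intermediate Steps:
$z = 7$ ($z = 7 + 0 = 7$)
$\left(z - 59\right)^{2} = \left(7 - 59\right)^{2} = \left(-52\right)^{2} = 2704$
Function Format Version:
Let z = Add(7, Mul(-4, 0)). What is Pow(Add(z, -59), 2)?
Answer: 2704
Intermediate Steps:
z = 7 (z = Add(7, 0) = 7)
Pow(Add(z, -59), 2) = Pow(Add(7, -59), 2) = Pow(-52, 2) = 2704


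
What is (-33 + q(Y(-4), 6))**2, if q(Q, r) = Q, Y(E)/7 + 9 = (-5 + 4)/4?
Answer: 152881/16 ≈ 9555.1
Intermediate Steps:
Y(E) = -259/4 (Y(E) = -63 + 7*((-5 + 4)/4) = -63 + 7*(-1*1/4) = -63 + 7*(-1/4) = -63 - 7/4 = -259/4)
(-33 + q(Y(-4), 6))**2 = (-33 - 259/4)**2 = (-391/4)**2 = 152881/16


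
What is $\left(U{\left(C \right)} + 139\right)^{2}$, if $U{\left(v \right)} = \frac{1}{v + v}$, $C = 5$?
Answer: $\frac{1934881}{100} \approx 19349.0$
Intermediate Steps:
$U{\left(v \right)} = \frac{1}{2 v}$
$\left(U{\left(C \right)} + 139\right)^{2} = \left(\frac{1}{2 \cdot 5} + 139\right)^{2} = \left(\frac{1}{2} \cdot \frac{1}{5} + 139\right)^{2} = \left(\frac{1}{10} + 139\right)^{2} = \left(\frac{1391}{10}\right)^{2} = \frac{1934881}{100}$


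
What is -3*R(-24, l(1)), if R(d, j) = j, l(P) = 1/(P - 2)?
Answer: 3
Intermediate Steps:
l(P) = 1/(-2 + P)
-3*R(-24, l(1)) = -3/(-2 + 1) = -3/(-1) = -3*(-1) = 3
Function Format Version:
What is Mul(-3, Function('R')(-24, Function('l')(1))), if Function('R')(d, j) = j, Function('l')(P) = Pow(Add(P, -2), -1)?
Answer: 3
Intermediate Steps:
Function('l')(P) = Pow(Add(-2, P), -1)
Mul(-3, Function('R')(-24, Function('l')(1))) = Mul(-3, Pow(Add(-2, 1), -1)) = Mul(-3, Pow(-1, -1)) = Mul(-3, -1) = 3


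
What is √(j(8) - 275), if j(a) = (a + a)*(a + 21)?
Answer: 3*√21 ≈ 13.748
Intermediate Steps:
j(a) = 2*a*(21 + a) (j(a) = (2*a)*(21 + a) = 2*a*(21 + a))
√(j(8) - 275) = √(2*8*(21 + 8) - 275) = √(2*8*29 - 275) = √(464 - 275) = √189 = 3*√21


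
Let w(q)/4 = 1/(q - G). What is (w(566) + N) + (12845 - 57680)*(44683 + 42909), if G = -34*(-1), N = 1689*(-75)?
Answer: -522332761334/133 ≈ -3.9273e+9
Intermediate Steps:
N = -126675
G = 34
w(q) = 4/(-34 + q) (w(q) = 4/(q - 1*34) = 4/(q - 34) = 4/(-34 + q))
(w(566) + N) + (12845 - 57680)*(44683 + 42909) = (4/(-34 + 566) - 126675) + (12845 - 57680)*(44683 + 42909) = (4/532 - 126675) - 44835*87592 = (4*(1/532) - 126675) - 3927187320 = (1/133 - 126675) - 3927187320 = -16847774/133 - 3927187320 = -522332761334/133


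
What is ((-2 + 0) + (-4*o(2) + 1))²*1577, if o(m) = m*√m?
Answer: 203433 + 25232*√2 ≈ 2.3912e+5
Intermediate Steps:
o(m) = m^(3/2)
((-2 + 0) + (-4*o(2) + 1))²*1577 = ((-2 + 0) + (-8*√2 + 1))²*1577 = (-2 + (-8*√2 + 1))²*1577 = (-2 + (1 - 8*√2))²*1577 = (-1 - 8*√2)²*1577 = 1577*(-1 - 8*√2)²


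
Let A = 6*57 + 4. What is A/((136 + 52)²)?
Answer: 173/17672 ≈ 0.0097895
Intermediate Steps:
A = 346 (A = 342 + 4 = 346)
A/((136 + 52)²) = 346/((136 + 52)²) = 346/(188²) = 346/35344 = 346*(1/35344) = 173/17672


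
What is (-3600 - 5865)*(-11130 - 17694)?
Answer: 272819160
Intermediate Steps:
(-3600 - 5865)*(-11130 - 17694) = -9465*(-28824) = 272819160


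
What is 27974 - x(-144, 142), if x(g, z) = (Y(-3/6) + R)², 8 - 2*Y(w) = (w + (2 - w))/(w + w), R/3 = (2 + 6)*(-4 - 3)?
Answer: 1405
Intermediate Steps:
R = -168 (R = 3*((2 + 6)*(-4 - 3)) = 3*(8*(-7)) = 3*(-56) = -168)
Y(w) = 4 - 1/(2*w) (Y(w) = 4 - (w + (2 - w))/(2*(w + w)) = 4 - 1/(2*w))
x(g, z) = 26569 (x(g, z) = ((4 - 1/(2*((-3/6)))) - 168)² = ((4 - 1/(2*((-3*⅙)))) - 168)² = ((4 - 1/(2*(-½))) - 168)² = ((4 - ½*(-2)) - 168)² = ((4 + 1) - 168)² = (5 - 168)² = (-163)² = 26569)
27974 - x(-144, 142) = 27974 - 1*26569 = 27974 - 26569 = 1405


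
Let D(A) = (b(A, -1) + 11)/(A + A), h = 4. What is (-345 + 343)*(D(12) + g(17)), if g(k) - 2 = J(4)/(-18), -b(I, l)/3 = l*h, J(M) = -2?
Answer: -221/36 ≈ -6.1389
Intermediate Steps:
b(I, l) = -12*l (b(I, l) = -3*l*4 = -12*l)
g(k) = 19/9 (g(k) = 2 - 2/(-18) = 2 - 2*(-1/18) = 2 + ⅑ = 19/9)
D(A) = 23/(2*A) (D(A) = (-12*(-1) + 11)/(A + A) = (12 + 11)/((2*A)) = 23*(1/(2*A)) = 23/(2*A))
(-345 + 343)*(D(12) + g(17)) = (-345 + 343)*((23/2)/12 + 19/9) = -2*((23/2)*(1/12) + 19/9) = -2*(23/24 + 19/9) = -2*221/72 = -221/36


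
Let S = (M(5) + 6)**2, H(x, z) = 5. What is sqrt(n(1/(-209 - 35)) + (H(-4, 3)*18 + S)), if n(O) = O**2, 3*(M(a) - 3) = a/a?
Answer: sqrt(94900393)/732 ≈ 13.308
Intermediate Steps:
M(a) = 10/3 (M(a) = 3 + (a/a)/3 = 3 + (1/3)*1 = 3 + 1/3 = 10/3)
S = 784/9 (S = (10/3 + 6)**2 = (28/3)**2 = 784/9 ≈ 87.111)
sqrt(n(1/(-209 - 35)) + (H(-4, 3)*18 + S)) = sqrt((1/(-209 - 35))**2 + (5*18 + 784/9)) = sqrt((1/(-244))**2 + (90 + 784/9)) = sqrt((-1/244)**2 + 1594/9) = sqrt(1/59536 + 1594/9) = sqrt(94900393/535824) = sqrt(94900393)/732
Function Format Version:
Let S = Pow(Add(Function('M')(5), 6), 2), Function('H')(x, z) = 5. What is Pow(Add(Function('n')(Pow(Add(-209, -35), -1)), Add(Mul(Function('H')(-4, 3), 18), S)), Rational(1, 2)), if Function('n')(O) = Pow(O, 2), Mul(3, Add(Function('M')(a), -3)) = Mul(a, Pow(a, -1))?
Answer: Mul(Rational(1, 732), Pow(94900393, Rational(1, 2))) ≈ 13.308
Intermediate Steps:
Function('M')(a) = Rational(10, 3) (Function('M')(a) = Add(3, Mul(Rational(1, 3), Mul(a, Pow(a, -1)))) = Add(3, Mul(Rational(1, 3), 1)) = Add(3, Rational(1, 3)) = Rational(10, 3))
S = Rational(784, 9) (S = Pow(Add(Rational(10, 3), 6), 2) = Pow(Rational(28, 3), 2) = Rational(784, 9) ≈ 87.111)
Pow(Add(Function('n')(Pow(Add(-209, -35), -1)), Add(Mul(Function('H')(-4, 3), 18), S)), Rational(1, 2)) = Pow(Add(Pow(Pow(Add(-209, -35), -1), 2), Add(Mul(5, 18), Rational(784, 9))), Rational(1, 2)) = Pow(Add(Pow(Pow(-244, -1), 2), Add(90, Rational(784, 9))), Rational(1, 2)) = Pow(Add(Pow(Rational(-1, 244), 2), Rational(1594, 9)), Rational(1, 2)) = Pow(Add(Rational(1, 59536), Rational(1594, 9)), Rational(1, 2)) = Pow(Rational(94900393, 535824), Rational(1, 2)) = Mul(Rational(1, 732), Pow(94900393, Rational(1, 2)))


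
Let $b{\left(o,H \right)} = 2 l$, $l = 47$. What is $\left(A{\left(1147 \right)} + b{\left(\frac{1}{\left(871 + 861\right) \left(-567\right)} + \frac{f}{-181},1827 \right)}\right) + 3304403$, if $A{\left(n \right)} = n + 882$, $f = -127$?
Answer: $3306526$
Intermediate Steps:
$A{\left(n \right)} = 882 + n$
$b{\left(o,H \right)} = 94$ ($b{\left(o,H \right)} = 2 \cdot 47 = 94$)
$\left(A{\left(1147 \right)} + b{\left(\frac{1}{\left(871 + 861\right) \left(-567\right)} + \frac{f}{-181},1827 \right)}\right) + 3304403 = \left(\left(882 + 1147\right) + 94\right) + 3304403 = \left(2029 + 94\right) + 3304403 = 2123 + 3304403 = 3306526$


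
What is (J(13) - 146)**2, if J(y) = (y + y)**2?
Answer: 280900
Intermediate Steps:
J(y) = 4*y**2 (J(y) = (2*y)**2 = 4*y**2)
(J(13) - 146)**2 = (4*13**2 - 146)**2 = (4*169 - 146)**2 = (676 - 146)**2 = 530**2 = 280900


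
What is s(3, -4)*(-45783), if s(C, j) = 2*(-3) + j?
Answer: 457830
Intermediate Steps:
s(C, j) = -6 + j
s(3, -4)*(-45783) = (-6 - 4)*(-45783) = -10*(-45783) = 457830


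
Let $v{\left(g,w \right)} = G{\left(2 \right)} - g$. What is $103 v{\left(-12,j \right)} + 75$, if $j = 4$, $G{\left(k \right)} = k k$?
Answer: $1723$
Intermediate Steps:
$G{\left(k \right)} = k^{2}$
$v{\left(g,w \right)} = 4 - g$ ($v{\left(g,w \right)} = 2^{2} - g = 4 - g$)
$103 v{\left(-12,j \right)} + 75 = 103 \left(4 - -12\right) + 75 = 103 \left(4 + 12\right) + 75 = 103 \cdot 16 + 75 = 1648 + 75 = 1723$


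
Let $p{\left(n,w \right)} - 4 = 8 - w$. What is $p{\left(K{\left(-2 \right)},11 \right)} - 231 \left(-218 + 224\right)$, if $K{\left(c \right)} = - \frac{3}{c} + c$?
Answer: $-1385$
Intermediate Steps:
$K{\left(c \right)} = c - \frac{3}{c}$
$p{\left(n,w \right)} = 12 - w$ ($p{\left(n,w \right)} = 4 - \left(-8 + w\right) = 12 - w$)
$p{\left(K{\left(-2 \right)},11 \right)} - 231 \left(-218 + 224\right) = \left(12 - 11\right) - 231 \left(-218 + 224\right) = \left(12 - 11\right) - 1386 = 1 - 1386 = -1385$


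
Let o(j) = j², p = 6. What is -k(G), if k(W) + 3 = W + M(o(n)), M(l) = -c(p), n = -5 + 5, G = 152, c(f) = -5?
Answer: -154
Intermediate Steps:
n = 0
M(l) = 5 (M(l) = -1*(-5) = 5)
k(W) = 2 + W (k(W) = -3 + (W + 5) = -3 + (5 + W) = 2 + W)
-k(G) = -(2 + 152) = -1*154 = -154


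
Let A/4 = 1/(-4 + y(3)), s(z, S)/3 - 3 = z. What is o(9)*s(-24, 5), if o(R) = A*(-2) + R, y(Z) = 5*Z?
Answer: -5733/11 ≈ -521.18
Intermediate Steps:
s(z, S) = 9 + 3*z
A = 4/11 (A = 4/(-4 + 5*3) = 4/(-4 + 15) = 4/11 ≈ 0.36364)
o(R) = -8/11 + R (o(R) = (4/11)*(-2) + R = -8/11 + R)
o(9)*s(-24, 5) = (-8/11 + 9)*(9 + 3*(-24)) = 91*(9 - 72)/11 = (91/11)*(-63) = -5733/11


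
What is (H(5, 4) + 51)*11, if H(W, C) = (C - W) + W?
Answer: 605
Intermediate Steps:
H(W, C) = C
(H(5, 4) + 51)*11 = (4 + 51)*11 = 55*11 = 605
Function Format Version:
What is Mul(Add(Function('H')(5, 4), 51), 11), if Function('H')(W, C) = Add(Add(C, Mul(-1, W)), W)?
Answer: 605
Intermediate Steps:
Function('H')(W, C) = C
Mul(Add(Function('H')(5, 4), 51), 11) = Mul(Add(4, 51), 11) = Mul(55, 11) = 605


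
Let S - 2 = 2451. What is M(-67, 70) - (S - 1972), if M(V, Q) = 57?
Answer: -424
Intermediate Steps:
S = 2453 (S = 2 + 2451 = 2453)
M(-67, 70) - (S - 1972) = 57 - (2453 - 1972) = 57 - 1*481 = 57 - 481 = -424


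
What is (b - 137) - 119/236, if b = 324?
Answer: 44013/236 ≈ 186.50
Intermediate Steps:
(b - 137) - 119/236 = (324 - 137) - 119/236 = 187 - 119*1/236 = 187 - 119/236 = 44013/236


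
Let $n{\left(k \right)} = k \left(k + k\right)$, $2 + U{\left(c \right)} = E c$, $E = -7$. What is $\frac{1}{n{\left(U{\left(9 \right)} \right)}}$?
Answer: $\frac{1}{8450} \approx 0.00011834$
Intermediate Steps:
$U{\left(c \right)} = -2 - 7 c$
$n{\left(k \right)} = 2 k^{2}$ ($n{\left(k \right)} = k 2 k = 2 k^{2}$)
$\frac{1}{n{\left(U{\left(9 \right)} \right)}} = \frac{1}{2 \left(-2 - 63\right)^{2}} = \frac{1}{2 \left(-65\right)^{2}} = \frac{1}{2 \cdot 4225} = \frac{1}{8450}$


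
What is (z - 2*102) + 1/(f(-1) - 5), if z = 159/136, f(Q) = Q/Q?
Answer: -27619/136 ≈ -203.08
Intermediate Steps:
f(Q) = 1
z = 159/136 (z = 159*(1/136) = 159/136 ≈ 1.1691)
(z - 2*102) + 1/(f(-1) - 5) = (159/136 - 2*102) + 1/(1 - 5) = (159/136 - 204) + 1/(-4) = -27585/136 - ¼ = -27619/136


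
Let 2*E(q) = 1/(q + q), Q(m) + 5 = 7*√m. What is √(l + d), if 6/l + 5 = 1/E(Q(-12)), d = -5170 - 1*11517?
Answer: √((-417181 + 934472*I*√3)/(25 - 56*I*√3)) ≈ 0.e-4 - 129.18*I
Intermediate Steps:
d = -16687 (d = -5170 - 11517 = -16687)
Q(m) = -5 + 7*√m
E(q) = 1/(4*q) (E(q) = 1/(2*(q + q)) = 1/(2*((2*q))) = (1/(2*q))/2 = 1/(4*q))
l = 6/(-25 + 56*I*√3) (l = 6/(-5 + 1/(1/(4*(-5 + 7*√(-12))))) = 6/(-5 + 1/(1/(4*(-5 + 7*(2*I*√3))))) = 6/(-5 + 1/(1/(4*(-5 + 14*I*√3)))) = 6/(-5 + (-20 + 56*I*√3)) = 6/(-25 + 56*I*√3) ≈ -0.014951 - 0.058006*I)
√(l + d) = √(-6*I/(25*I + 56*√3) - 16687) = √(-16687 - 6*I/(25*I + 56*√3))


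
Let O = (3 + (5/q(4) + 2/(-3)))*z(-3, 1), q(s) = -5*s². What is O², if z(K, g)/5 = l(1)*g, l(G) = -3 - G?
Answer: 297025/144 ≈ 2062.7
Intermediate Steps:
z(K, g) = -20*g (z(K, g) = 5*((-3 - 1*1)*g) = 5*((-3 - 1)*g) = 5*(-4*g) = -20*g)
O = -545/12 (O = (3 + (5/((-5*4²)) + 2/(-3)))*(-20*1) = (3 + (5/((-5*16)) + 2*(-⅓)))*(-20) = (3 + (5/(-80) - ⅔))*(-20) = (3 + (5*(-1/80) - ⅔))*(-20) = (3 + (-1/16 - ⅔))*(-20) = (3 - 35/48)*(-20) = (109/48)*(-20) = -545/12 ≈ -45.417)
O² = (-545/12)² = 297025/144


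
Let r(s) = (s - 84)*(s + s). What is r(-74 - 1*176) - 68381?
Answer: 98619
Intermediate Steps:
r(s) = 2*s*(-84 + s) (r(s) = (-84 + s)*(2*s) = 2*s*(-84 + s))
r(-74 - 1*176) - 68381 = 2*(-74 - 1*176)*(-84 + (-74 - 1*176)) - 68381 = 2*(-74 - 176)*(-84 + (-74 - 176)) - 68381 = 2*(-250)*(-84 - 250) - 68381 = 2*(-250)*(-334) - 68381 = 167000 - 68381 = 98619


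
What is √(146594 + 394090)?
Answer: 6*√15019 ≈ 735.31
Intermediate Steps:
√(146594 + 394090) = √540684 = 6*√15019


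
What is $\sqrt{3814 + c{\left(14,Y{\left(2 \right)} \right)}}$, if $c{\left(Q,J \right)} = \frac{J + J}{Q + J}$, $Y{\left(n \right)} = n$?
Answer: $\frac{\sqrt{15257}}{2} \approx 61.76$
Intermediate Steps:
$c{\left(Q,J \right)} = \frac{2 J}{J + Q}$
$\sqrt{3814 + c{\left(14,Y{\left(2 \right)} \right)}} = \sqrt{3814 + 2 \cdot 2 \frac{1}{2 + 14}} = \sqrt{3814 + 2 \cdot 2 \cdot \frac{1}{16}} = \sqrt{3814 + \frac{1}{4}} = \sqrt{\frac{15257}{4}} = \frac{\sqrt{15257}}{2}$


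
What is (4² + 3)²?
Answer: 361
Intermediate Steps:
(4² + 3)² = (16 + 3)² = 19² = 361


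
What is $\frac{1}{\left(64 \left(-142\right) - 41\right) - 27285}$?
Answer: $- \frac{1}{36414} \approx -2.7462 \cdot 10^{-5}$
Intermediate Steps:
$\frac{1}{\left(64 \left(-142\right) - 41\right) - 27285} = \frac{1}{\left(-9088 - 41\right) - 27285} = \frac{1}{-9129 - 27285} = \frac{1}{-36414} = - \frac{1}{36414}$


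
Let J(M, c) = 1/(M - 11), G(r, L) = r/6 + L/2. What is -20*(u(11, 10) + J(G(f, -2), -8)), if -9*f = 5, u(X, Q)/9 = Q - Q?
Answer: 1080/653 ≈ 1.6539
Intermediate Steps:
u(X, Q) = 0 (u(X, Q) = 9*(Q - Q) = 9*0 = 0)
f = -5/9 (f = -⅑*5 = -5/9 ≈ -0.55556)
G(r, L) = L/2 + r/6 (G(r, L) = r*(⅙) + L*(½) = r/6 + L/2 = L/2 + r/6)
J(M, c) = 1/(-11 + M)
-20*(u(11, 10) + J(G(f, -2), -8)) = -20*(0 + 1/(-11 + ((½)*(-2) + (⅙)*(-5/9)))) = -20*(0 + 1/(-11 + (-1 - 5/54))) = -20*(0 + 1/(-11 - 59/54)) = -20*(0 + 1/(-653/54)) = -20*(0 - 54/653) = -20*(-54/653) = 1080/653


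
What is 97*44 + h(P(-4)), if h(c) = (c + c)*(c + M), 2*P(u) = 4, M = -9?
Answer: 4240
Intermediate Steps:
P(u) = 2 (P(u) = (1/2)*4 = 2)
h(c) = 2*c*(-9 + c) (h(c) = (c + c)*(c - 9) = (2*c)*(-9 + c) = 2*c*(-9 + c))
97*44 + h(P(-4)) = 97*44 + 2*2*(-9 + 2) = 4268 + 2*2*(-7) = 4268 - 28 = 4240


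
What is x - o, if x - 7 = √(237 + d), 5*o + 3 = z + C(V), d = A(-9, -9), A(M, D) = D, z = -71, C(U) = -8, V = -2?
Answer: 117/5 + 2*√57 ≈ 38.500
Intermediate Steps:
d = -9
o = -82/5 (o = -⅗ + (-71 - 8)/5 = -⅗ + (⅕)*(-79) = -⅗ - 79/5 = -82/5 ≈ -16.400)
x = 7 + 2*√57 (x = 7 + √(237 - 9) = 7 + √228 = 7 + 2*√57 ≈ 22.100)
x - o = (7 + 2*√57) - 1*(-82/5) = (7 + 2*√57) + 82/5 = 117/5 + 2*√57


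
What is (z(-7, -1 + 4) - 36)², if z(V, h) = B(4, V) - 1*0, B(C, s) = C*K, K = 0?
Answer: 1296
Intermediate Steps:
B(C, s) = 0 (B(C, s) = C*0 = 0)
z(V, h) = 0 (z(V, h) = 0 - 1*0 = 0 + 0 = 0)
(z(-7, -1 + 4) - 36)² = (0 - 36)² = (-36)² = 1296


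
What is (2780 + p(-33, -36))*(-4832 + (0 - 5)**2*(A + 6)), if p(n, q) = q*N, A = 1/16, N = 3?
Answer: -12506129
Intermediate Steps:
A = 1/16 ≈ 0.062500
p(n, q) = 3*q (p(n, q) = q*3 = 3*q)
(2780 + p(-33, -36))*(-4832 + (0 - 5)**2*(A + 6)) = (2780 + 3*(-36))*(-4832 + (0 - 5)**2*(1/16 + 6)) = (2780 - 108)*(-4832 + (-5)**2*(97/16)) = 2672*(-4832 + 25*(97/16)) = 2672*(-4832 + 2425/16) = 2672*(-74887/16) = -12506129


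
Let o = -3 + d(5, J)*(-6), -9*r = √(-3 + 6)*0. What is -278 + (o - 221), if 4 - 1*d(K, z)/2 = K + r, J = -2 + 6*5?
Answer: -490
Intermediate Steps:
J = 28 (J = -2 + 30 = 28)
r = 0 (r = -√(-3 + 6)*0/9 = -√3*0/9 = -⅑*0 = 0)
d(K, z) = 8 - 2*K (d(K, z) = 8 - 2*(K + 0) = 8 - 2*K)
o = 9 (o = -3 + (8 - 2*5)*(-6) = -3 + (8 - 10)*(-6) = -3 - 2*(-6) = -3 + 12 = 9)
-278 + (o - 221) = -278 + (9 - 221) = -278 - 212 = -490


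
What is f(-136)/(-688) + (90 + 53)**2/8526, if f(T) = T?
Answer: 475889/183309 ≈ 2.5961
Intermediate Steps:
f(-136)/(-688) + (90 + 53)**2/8526 = -136/(-688) + (90 + 53)**2/8526 = -136*(-1/688) + 143**2*(1/8526) = 17/86 + 20449*(1/8526) = 17/86 + 20449/8526 = 475889/183309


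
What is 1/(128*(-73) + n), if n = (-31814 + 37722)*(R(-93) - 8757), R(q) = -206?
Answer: -1/52962748 ≈ -1.8881e-8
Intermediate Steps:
n = -52953404 (n = (-31814 + 37722)*(-206 - 8757) = 5908*(-8963) = -52953404)
1/(128*(-73) + n) = 1/(128*(-73) - 52953404) = 1/(-9344 - 52953404) = 1/(-52962748) = -1/52962748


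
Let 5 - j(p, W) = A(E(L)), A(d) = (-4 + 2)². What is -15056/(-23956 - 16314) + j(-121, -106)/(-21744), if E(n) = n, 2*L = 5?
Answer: 163668697/437815440 ≈ 0.37383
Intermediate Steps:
L = 5/2 (L = (½)*5 = 5/2 ≈ 2.5000)
A(d) = 4 (A(d) = (-2)² = 4)
j(p, W) = 1 (j(p, W) = 5 - 1*4 = 5 - 4 = 1)
-15056/(-23956 - 16314) + j(-121, -106)/(-21744) = -15056/(-23956 - 16314) + 1/(-21744) = -15056/(-40270) + 1*(-1/21744) = -15056*(-1/40270) - 1/21744 = 7528/20135 - 1/21744 = 163668697/437815440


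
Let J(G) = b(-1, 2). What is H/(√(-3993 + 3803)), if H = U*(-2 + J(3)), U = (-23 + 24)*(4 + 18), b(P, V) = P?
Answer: 33*I*√190/95 ≈ 4.7881*I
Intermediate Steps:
J(G) = -1
U = 22 (U = 1*22 = 22)
H = -66 (H = 22*(-2 - 1) = 22*(-3) = -66)
H/(√(-3993 + 3803)) = -66/√(-3993 + 3803) = -66*(-I*√190/190) = -(-33)*I*√190/95 = 33*I*√190/95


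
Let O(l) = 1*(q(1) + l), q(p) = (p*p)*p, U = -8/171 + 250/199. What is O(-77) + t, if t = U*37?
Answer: -1063358/34029 ≈ -31.249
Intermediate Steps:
U = 41158/34029 (U = -8*1/171 + 250*(1/199) = -8/171 + 250/199 = 41158/34029 ≈ 1.2095)
q(p) = p³ (q(p) = p²*p = p³)
t = 1522846/34029 (t = (41158/34029)*37 = 1522846/34029 ≈ 44.751)
O(l) = 1 + l (O(l) = 1*(1³ + l) = 1*(1 + l) = 1 + l)
O(-77) + t = (1 - 77) + 1522846/34029 = -76 + 1522846/34029 = -1063358/34029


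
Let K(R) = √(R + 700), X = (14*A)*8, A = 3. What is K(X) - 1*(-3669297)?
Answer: 3669297 + 2*√259 ≈ 3.6693e+6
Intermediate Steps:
X = 336 (X = (14*3)*8 = 42*8 = 336)
K(R) = √(700 + R)
K(X) - 1*(-3669297) = √(700 + 336) - 1*(-3669297) = √1036 + 3669297 = 2*√259 + 3669297 = 3669297 + 2*√259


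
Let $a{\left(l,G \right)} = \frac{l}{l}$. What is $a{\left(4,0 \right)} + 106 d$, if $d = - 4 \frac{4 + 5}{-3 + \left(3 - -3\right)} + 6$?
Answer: $-635$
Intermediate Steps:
$a{\left(l,G \right)} = 1$
$d = -6$ ($d = - 4 \frac{9}{-3 + \left(3 + 3\right)} + 6 = - 4 \frac{9}{-3 + 6} + 6 = - 4 \cdot \frac{9}{3} + 6 = - 4 \cdot 9 \cdot \frac{1}{3} + 6 = \left(-4\right) 3 + 6 = -12 + 6 = -6$)
$a{\left(4,0 \right)} + 106 d = 1 + 106 \left(-6\right) = 1 - 636 = -635$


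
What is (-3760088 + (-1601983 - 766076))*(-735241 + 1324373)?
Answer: -3610287498404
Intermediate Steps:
(-3760088 + (-1601983 - 766076))*(-735241 + 1324373) = (-3760088 - 2368059)*589132 = -6128147*589132 = -3610287498404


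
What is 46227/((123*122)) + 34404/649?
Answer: 182089249/3246298 ≈ 56.091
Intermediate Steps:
46227/((123*122)) + 34404/649 = 46227/15006 + 34404*(1/649) = 46227*(1/15006) + 34404/649 = 15409/5002 + 34404/649 = 182089249/3246298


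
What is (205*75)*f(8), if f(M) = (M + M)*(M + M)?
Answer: 3936000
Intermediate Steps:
f(M) = 4*M**2 (f(M) = (2*M)*(2*M) = 4*M**2)
(205*75)*f(8) = (205*75)*(4*8**2) = 15375*(4*64) = 15375*256 = 3936000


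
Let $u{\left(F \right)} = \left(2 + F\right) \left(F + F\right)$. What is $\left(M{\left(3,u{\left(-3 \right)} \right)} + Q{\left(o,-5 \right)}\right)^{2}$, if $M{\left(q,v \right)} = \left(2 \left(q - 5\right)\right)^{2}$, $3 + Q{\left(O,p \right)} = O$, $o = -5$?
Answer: $64$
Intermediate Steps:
$Q{\left(O,p \right)} = -3 + O$
$u{\left(F \right)} = 2 F \left(2 + F\right)$ ($u{\left(F \right)} = \left(2 + F\right) 2 F = 2 F \left(2 + F\right)$)
$M{\left(q,v \right)} = \left(-10 + 2 q\right)^{2}$ ($M{\left(q,v \right)} = \left(2 \left(-5 + q\right)\right)^{2} = \left(-10 + 2 q\right)^{2}$)
$\left(M{\left(3,u{\left(-3 \right)} \right)} + Q{\left(o,-5 \right)}\right)^{2} = \left(4 \left(-5 + 3\right)^{2} - 8\right)^{2} = \left(4 \left(-2\right)^{2} - 8\right)^{2} = \left(4 \cdot 4 - 8\right)^{2} = \left(16 - 8\right)^{2} = 8^{2} = 64$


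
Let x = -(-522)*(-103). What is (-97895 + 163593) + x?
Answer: 11932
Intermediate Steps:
x = -53766 (x = -58*927 = -53766)
(-97895 + 163593) + x = (-97895 + 163593) - 53766 = 65698 - 53766 = 11932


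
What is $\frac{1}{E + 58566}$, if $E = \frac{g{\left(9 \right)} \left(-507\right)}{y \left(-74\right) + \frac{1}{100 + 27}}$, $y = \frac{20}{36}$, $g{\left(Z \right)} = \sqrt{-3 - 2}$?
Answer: $\frac{43089238755442}{2523564916653564507} - \frac{3025059609 i \sqrt{5}}{841188305551188169} \approx 1.7075 \cdot 10^{-5} - 8.0413 \cdot 10^{-9} i$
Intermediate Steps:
$g{\left(Z \right)} = i \sqrt{5}$ ($g{\left(Z \right)} = \sqrt{-5} = i \sqrt{5}$)
$y = \frac{5}{9}$ ($y = 20 \cdot \frac{1}{36} = \frac{5}{9} \approx 0.55556$)
$E = \frac{579501 i \sqrt{5}}{46981}$ ($E = \frac{i \sqrt{5} \left(-507\right)}{\frac{5}{9} \left(-74\right) + \frac{1}{100 + 27}} = \frac{\left(-507\right) i \sqrt{5}}{- \frac{370}{9} + \frac{1}{127}} = \frac{\left(-507\right) i \sqrt{5}}{- \frac{46981}{1143}} = - 507 i \sqrt{5} \left(- \frac{1143}{46981}\right) = \frac{579501 i \sqrt{5}}{46981} \approx 27.581 i$)
$\frac{1}{E + 58566} = \frac{1}{\frac{579501 i \sqrt{5}}{46981} + 58566} = \frac{1}{58566 + \frac{579501 i \sqrt{5}}{46981}}$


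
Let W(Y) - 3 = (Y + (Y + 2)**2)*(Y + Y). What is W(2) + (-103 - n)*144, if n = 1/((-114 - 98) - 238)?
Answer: -368917/25 ≈ -14757.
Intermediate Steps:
n = -1/450 (n = 1/(-212 - 238) = 1/(-450) = -1/450 ≈ -0.0022222)
W(Y) = 3 + 2*Y*(Y + (2 + Y)**2) (W(Y) = 3 + (Y + (Y + 2)**2)*(Y + Y) = 3 + (Y + (2 + Y)**2)*(2*Y) = 3 + 2*Y*(Y + (2 + Y)**2))
W(2) + (-103 - n)*144 = (3 + 2*2**2 + 2*2*(2 + 2)**2) + (-103 - 1*(-1/450))*144 = (3 + 2*4 + 2*2*4**2) + (-103 + 1/450)*144 = (3 + 8 + 2*2*16) - 46349/450*144 = (3 + 8 + 64) - 370792/25 = 75 - 370792/25 = -368917/25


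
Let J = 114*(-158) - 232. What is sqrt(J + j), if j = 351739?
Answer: 3*sqrt(37055) ≈ 577.49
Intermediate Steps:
J = -18244 (J = -18012 - 232 = -18244)
sqrt(J + j) = sqrt(-18244 + 351739) = sqrt(333495) = 3*sqrt(37055)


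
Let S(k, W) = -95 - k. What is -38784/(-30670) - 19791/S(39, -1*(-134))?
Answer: 306093513/2054890 ≈ 148.96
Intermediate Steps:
-38784/(-30670) - 19791/S(39, -1*(-134)) = -38784/(-30670) - 19791/(-95 - 1*39) = -38784*(-1/30670) - 19791/(-95 - 39) = 19392/15335 - 19791/(-134) = 19392/15335 - 19791*(-1/134) = 19392/15335 + 19791/134 = 306093513/2054890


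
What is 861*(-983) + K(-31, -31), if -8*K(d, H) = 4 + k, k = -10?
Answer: -3385449/4 ≈ -8.4636e+5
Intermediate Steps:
K(d, H) = ¾ (K(d, H) = -(4 - 10)/8 = -⅛*(-6) = ¾)
861*(-983) + K(-31, -31) = 861*(-983) + ¾ = -846363 + ¾ = -3385449/4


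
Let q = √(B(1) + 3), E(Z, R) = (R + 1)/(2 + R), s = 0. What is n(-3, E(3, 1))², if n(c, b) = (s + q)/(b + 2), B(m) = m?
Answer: 9/16 ≈ 0.56250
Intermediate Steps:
E(Z, R) = (1 + R)/(2 + R)
q = 2 (q = √(1 + 3) = √4 = 2)
n(c, b) = 2/(2 + b) (n(c, b) = (0 + 2)/(b + 2) = 2/(2 + b))
n(-3, E(3, 1))² = (2/(2 + (1 + 1)/(2 + 1)))² = (2/(2 + 2/3))² = (2/(2 + (⅓)*2))² = (2/(2 + ⅔))² = (2/(8/3))² = (2*(3/8))² = (¾)² = 9/16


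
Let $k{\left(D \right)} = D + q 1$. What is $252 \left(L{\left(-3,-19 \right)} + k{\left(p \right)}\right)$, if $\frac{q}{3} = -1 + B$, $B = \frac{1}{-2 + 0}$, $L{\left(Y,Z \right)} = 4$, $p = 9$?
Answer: $2142$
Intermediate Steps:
$B = - \frac{1}{2}$ ($B = \frac{1}{-2} = - \frac{1}{2} \approx -0.5$)
$q = - \frac{9}{2}$ ($q = 3 \left(-1 - \frac{1}{2}\right) = 3 \left(- \frac{3}{2}\right) = - \frac{9}{2} \approx -4.5$)
$k{\left(D \right)} = - \frac{9}{2} + D$ ($k{\left(D \right)} = D - \frac{9}{2} = - \frac{9}{2} + D$)
$252 \left(L{\left(-3,-19 \right)} + k{\left(p \right)}\right) = 252 \left(4 + \left(- \frac{9}{2} + 9\right)\right) = 252 \left(4 + \frac{9}{2}\right) = 252 \cdot \frac{17}{2} = 2142$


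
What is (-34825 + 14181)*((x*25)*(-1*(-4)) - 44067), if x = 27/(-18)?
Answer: 912815748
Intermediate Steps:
x = -3/2 (x = 27*(-1/18) = -3/2 ≈ -1.5000)
(-34825 + 14181)*((x*25)*(-1*(-4)) - 44067) = (-34825 + 14181)*((-3/2*25)*(-1*(-4)) - 44067) = -20644*(-75/2*4 - 44067) = -20644*(-150 - 44067) = -20644*(-44217) = 912815748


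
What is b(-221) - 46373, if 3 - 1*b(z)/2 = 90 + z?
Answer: -46105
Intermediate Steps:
b(z) = -174 - 2*z (b(z) = 6 - 2*(90 + z) = 6 + (-180 - 2*z) = -174 - 2*z)
b(-221) - 46373 = (-174 - 2*(-221)) - 46373 = (-174 + 442) - 46373 = 268 - 46373 = -46105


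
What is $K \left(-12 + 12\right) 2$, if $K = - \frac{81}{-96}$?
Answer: $0$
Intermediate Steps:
$K = \frac{27}{32}$ ($K = \left(-81\right) \left(- \frac{1}{96}\right) = \frac{27}{32} \approx 0.84375$)
$K \left(-12 + 12\right) 2 = \frac{27 \left(-12 + 12\right) 2}{32} = \frac{27 \cdot 0 \cdot 2}{32} = \frac{27}{32} \cdot 0 = 0$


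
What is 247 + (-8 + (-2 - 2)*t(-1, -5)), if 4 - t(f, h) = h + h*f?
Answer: 223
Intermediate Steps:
t(f, h) = 4 - h - f*h (t(f, h) = 4 - (h + h*f) = 4 - (h + f*h) = 4 + (-h - f*h) = 4 - h - f*h)
247 + (-8 + (-2 - 2)*t(-1, -5)) = 247 + (-8 + (-2 - 2)*(4 - 1*(-5) - 1*(-1)*(-5))) = 247 + (-8 - 4*(4 + 5 - 5)) = 247 + (-8 - 4*4) = 247 + (-8 - 16) = 247 - 24 = 223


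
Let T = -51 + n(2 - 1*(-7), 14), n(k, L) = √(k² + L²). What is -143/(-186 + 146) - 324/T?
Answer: 248323/23240 + 81*√277/581 ≈ 13.005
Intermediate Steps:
n(k, L) = √(L² + k²)
T = -51 + √277 (T = -51 + √(14² + (2 - 1*(-7))²) = -51 + √(196 + (2 + 7)²) = -51 + √(196 + 9²) = -51 + √(196 + 81) = -51 + √277 ≈ -34.357)
-143/(-186 + 146) - 324/T = -143/(-186 + 146) - 324/(-51 + √277) = -143/(-40) - 324/(-51 + √277) = -143*(-1/40) - 324/(-51 + √277) = 143/40 - 324/(-51 + √277)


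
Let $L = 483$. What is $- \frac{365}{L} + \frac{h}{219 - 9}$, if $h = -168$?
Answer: $- \frac{3757}{2415} \approx -1.5557$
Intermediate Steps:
$- \frac{365}{L} + \frac{h}{219 - 9} = - \frac{365}{483} - \frac{168}{219 - 9} = \left(-365\right) \frac{1}{483} - \frac{168}{219 - 9} = - \frac{365}{483} - \frac{168}{210} = - \frac{365}{483} - \frac{4}{5} = - \frac{3757}{2415}$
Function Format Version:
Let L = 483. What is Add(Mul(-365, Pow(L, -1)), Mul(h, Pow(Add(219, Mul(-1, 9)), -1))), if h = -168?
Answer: Rational(-3757, 2415) ≈ -1.5557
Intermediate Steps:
Add(Mul(-365, Pow(L, -1)), Mul(h, Pow(Add(219, Mul(-1, 9)), -1))) = Add(Mul(-365, Pow(483, -1)), Mul(-168, Pow(Add(219, Mul(-1, 9)), -1))) = Add(Mul(-365, Rational(1, 483)), Mul(-168, Pow(Add(219, -9), -1))) = Add(Rational(-365, 483), Mul(-168, Pow(210, -1))) = Add(Rational(-365, 483), Mul(-168, Rational(1, 210))) = Add(Rational(-365, 483), Rational(-4, 5)) = Rational(-3757, 2415)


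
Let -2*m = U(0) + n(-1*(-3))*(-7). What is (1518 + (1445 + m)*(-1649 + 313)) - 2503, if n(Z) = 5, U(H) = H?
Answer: -1954885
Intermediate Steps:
m = 35/2 (m = -(0 + 5*(-7))/2 = -(0 - 35)/2 = -½*(-35) = 35/2 ≈ 17.500)
(1518 + (1445 + m)*(-1649 + 313)) - 2503 = (1518 + (1445 + 35/2)*(-1649 + 313)) - 2503 = (1518 + (2925/2)*(-1336)) - 2503 = (1518 - 1953900) - 2503 = -1952382 - 2503 = -1954885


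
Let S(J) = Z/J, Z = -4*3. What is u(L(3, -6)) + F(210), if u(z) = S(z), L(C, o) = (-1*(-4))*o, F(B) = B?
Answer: 421/2 ≈ 210.50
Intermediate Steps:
Z = -12
L(C, o) = 4*o
S(J) = -12/J
u(z) = -12/z
u(L(3, -6)) + F(210) = -12/(4*(-6)) + 210 = -12/(-24) + 210 = -12*(-1/24) + 210 = ½ + 210 = 421/2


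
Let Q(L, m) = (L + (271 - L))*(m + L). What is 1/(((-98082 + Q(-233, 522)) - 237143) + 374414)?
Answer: 1/117508 ≈ 8.5101e-6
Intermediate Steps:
Q(L, m) = 271*L + 271*m (Q(L, m) = 271*(L + m) = 271*L + 271*m)
1/(((-98082 + Q(-233, 522)) - 237143) + 374414) = 1/(((-98082 + (271*(-233) + 271*522)) - 237143) + 374414) = 1/(((-98082 + (-63143 + 141462)) - 237143) + 374414) = 1/(((-98082 + 78319) - 237143) + 374414) = 1/((-19763 - 237143) + 374414) = 1/(-256906 + 374414) = 1/117508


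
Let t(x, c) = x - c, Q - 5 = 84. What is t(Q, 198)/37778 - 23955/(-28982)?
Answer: 225453238/273720499 ≈ 0.82366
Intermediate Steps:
Q = 89 (Q = 5 + 84 = 89)
t(Q, 198)/37778 - 23955/(-28982) = (89 - 1*198)/37778 - 23955/(-28982) = (89 - 198)*(1/37778) - 23955*(-1/28982) = -109*1/37778 + 23955/28982 = -109/37778 + 23955/28982 = 225453238/273720499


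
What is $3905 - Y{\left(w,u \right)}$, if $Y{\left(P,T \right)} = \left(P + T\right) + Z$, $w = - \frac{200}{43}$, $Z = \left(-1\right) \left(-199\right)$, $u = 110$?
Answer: $\frac{154828}{43} \approx 3600.7$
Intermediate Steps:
$Z = 199$
$w = - \frac{200}{43}$ ($w = \left(-200\right) \frac{1}{43} = - \frac{200}{43} \approx -4.6512$)
$Y{\left(P,T \right)} = 199 + P + T$ ($Y{\left(P,T \right)} = \left(P + T\right) + 199 = 199 + P + T$)
$3905 - Y{\left(w,u \right)} = 3905 - \left(199 - \frac{200}{43} + 110\right) = 3905 - \frac{13087}{43} = \frac{154828}{43}$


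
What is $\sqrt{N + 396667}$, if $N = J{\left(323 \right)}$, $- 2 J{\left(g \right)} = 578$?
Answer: $57 \sqrt{122} \approx 629.59$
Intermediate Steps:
$J{\left(g \right)} = -289$ ($J{\left(g \right)} = \left(- \frac{1}{2}\right) 578 = -289$)
$N = -289$
$\sqrt{N + 396667} = \sqrt{-289 + 396667} = \sqrt{396378} = 57 \sqrt{122}$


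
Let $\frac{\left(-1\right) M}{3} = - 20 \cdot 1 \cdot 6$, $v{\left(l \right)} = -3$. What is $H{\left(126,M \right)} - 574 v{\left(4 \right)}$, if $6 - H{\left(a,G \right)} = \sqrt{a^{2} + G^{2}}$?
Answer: $1728 - 18 \sqrt{449} \approx 1346.6$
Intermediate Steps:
$M = 360$ ($M = - 3 \left(- 20 \cdot 1 \cdot 6\right) = - 3 \left(\left(-20\right) 6\right) = \left(-3\right) \left(-120\right) = 360$)
$H{\left(a,G \right)} = 6 - \sqrt{G^{2} + a^{2}}$ ($H{\left(a,G \right)} = 6 - \sqrt{a^{2} + G^{2}} = 6 - \sqrt{G^{2} + a^{2}}$)
$H{\left(126,M \right)} - 574 v{\left(4 \right)} = \left(6 - \sqrt{360^{2} + 126^{2}}\right) - -1722 = \left(6 - \sqrt{129600 + 15876}\right) + 1722 = \left(6 - \sqrt{145476}\right) + 1722 = \left(6 - 18 \sqrt{449}\right) + 1722 = 1728 - 18 \sqrt{449}$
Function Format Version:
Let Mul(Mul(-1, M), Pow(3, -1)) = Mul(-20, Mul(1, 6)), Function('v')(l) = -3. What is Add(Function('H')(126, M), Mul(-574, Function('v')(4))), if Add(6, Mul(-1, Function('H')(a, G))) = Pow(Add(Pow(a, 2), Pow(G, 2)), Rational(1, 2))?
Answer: Add(1728, Mul(-18, Pow(449, Rational(1, 2)))) ≈ 1346.6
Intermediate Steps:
M = 360 (M = Mul(-3, Mul(-20, Mul(1, 6))) = Mul(-3, Mul(-20, 6)) = Mul(-3, -120) = 360)
Function('H')(a, G) = Add(6, Mul(-1, Pow(Add(Pow(G, 2), Pow(a, 2)), Rational(1, 2)))) (Function('H')(a, G) = Add(6, Mul(-1, Pow(Add(Pow(a, 2), Pow(G, 2)), Rational(1, 2)))) = Add(6, Mul(-1, Pow(Add(Pow(G, 2), Pow(a, 2)), Rational(1, 2)))))
Add(Function('H')(126, M), Mul(-574, Function('v')(4))) = Add(Add(6, Mul(-1, Pow(Add(Pow(360, 2), Pow(126, 2)), Rational(1, 2)))), Mul(-574, -3)) = Add(Add(6, Mul(-1, Pow(Add(129600, 15876), Rational(1, 2)))), 1722) = Add(Add(6, Mul(-1, Pow(145476, Rational(1, 2)))), 1722) = Add(Add(6, Mul(-1, Mul(18, Pow(449, Rational(1, 2))))), 1722) = Add(Add(6, Mul(-18, Pow(449, Rational(1, 2)))), 1722) = Add(1728, Mul(-18, Pow(449, Rational(1, 2))))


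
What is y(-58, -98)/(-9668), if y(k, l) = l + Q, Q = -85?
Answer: 183/9668 ≈ 0.018928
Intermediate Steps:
y(k, l) = -85 + l (y(k, l) = l - 85 = -85 + l)
y(-58, -98)/(-9668) = (-85 - 98)/(-9668) = -183*(-1/9668) = 183/9668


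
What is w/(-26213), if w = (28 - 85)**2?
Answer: -3249/26213 ≈ -0.12395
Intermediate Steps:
w = 3249 (w = (-57)**2 = 3249)
w/(-26213) = 3249/(-26213) = 3249*(-1/26213) = -3249/26213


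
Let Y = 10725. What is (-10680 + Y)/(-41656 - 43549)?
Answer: -9/17041 ≈ -0.00052814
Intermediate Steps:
(-10680 + Y)/(-41656 - 43549) = (-10680 + 10725)/(-41656 - 43549) = 45/(-85205) = 45*(-1/85205) = -9/17041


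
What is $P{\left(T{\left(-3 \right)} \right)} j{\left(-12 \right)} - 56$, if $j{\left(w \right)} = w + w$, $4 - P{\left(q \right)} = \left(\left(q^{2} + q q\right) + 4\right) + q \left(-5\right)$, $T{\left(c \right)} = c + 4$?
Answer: $-128$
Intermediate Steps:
$T{\left(c \right)} = 4 + c$
$P{\left(q \right)} = - 2 q^{2} + 5 q$ ($P{\left(q \right)} = 4 - \left(\left(\left(q^{2} + q q\right) + 4\right) + q \left(-5\right)\right) = 4 - \left(\left(\left(q^{2} + q^{2}\right) + 4\right) - 5 q\right) = 4 - \left(\left(2 q^{2} + 4\right) - 5 q\right) = 4 - \left(\left(4 + 2 q^{2}\right) - 5 q\right) = 4 - \left(4 - 5 q + 2 q^{2}\right) = - 2 q^{2} + 5 q$)
$j{\left(w \right)} = 2 w$
$P{\left(T{\left(-3 \right)} \right)} j{\left(-12 \right)} - 56 = \left(4 - 3\right) \left(5 - 2 \left(4 - 3\right)\right) 2 \left(-12\right) - 56 = 1 \left(5 - 2\right) \left(-24\right) - 56 = 1 \cdot 3 \left(-24\right) - 56 = 3 \left(-24\right) - 56 = -72 - 56 = -128$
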